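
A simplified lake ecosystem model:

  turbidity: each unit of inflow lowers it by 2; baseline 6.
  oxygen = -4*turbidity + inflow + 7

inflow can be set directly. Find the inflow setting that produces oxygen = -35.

Substituting into the oxygen equation gives oxygen = 9*inflow - 17.
Solve 9*inflow - 17 = -35: inflow = (-35 + 17) / 9 = -2.

inflow = -2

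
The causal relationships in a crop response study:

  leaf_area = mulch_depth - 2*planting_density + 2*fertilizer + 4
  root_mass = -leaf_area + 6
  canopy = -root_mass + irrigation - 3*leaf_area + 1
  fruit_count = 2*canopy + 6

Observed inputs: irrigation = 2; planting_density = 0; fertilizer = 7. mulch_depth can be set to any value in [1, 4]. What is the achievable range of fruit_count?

Substituting into the leaf_area equation gives leaf_area = mulch_depth + 18.
Substituting into the root_mass equation gives root_mass = -mulch_depth - 12.
Substituting into the canopy equation gives canopy = -2*mulch_depth - 39.
Substituting into the fruit_count equation gives fruit_count = -4*mulch_depth - 72.
Linear in mulch_depth, so extremes are at the endpoints: mulch_depth = 1 gives fruit_count = -76; mulch_depth = 4 gives fruit_count = -88.

-88 to -76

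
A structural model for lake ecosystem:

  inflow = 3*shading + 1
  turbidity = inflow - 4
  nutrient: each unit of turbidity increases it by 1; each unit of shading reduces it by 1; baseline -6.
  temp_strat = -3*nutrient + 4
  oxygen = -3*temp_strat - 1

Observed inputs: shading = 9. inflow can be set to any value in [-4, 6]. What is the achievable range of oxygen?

Intervening on inflow fixes its value directly, overriding its dependence on shading.
Substituting into the nutrient equation gives nutrient = inflow - 19.
So temp_strat = -3*inflow + 61.
This gives oxygen = 9*inflow - 184.
Linear in inflow, so extremes are at the endpoints: inflow = -4 gives oxygen = -220; inflow = 6 gives oxygen = -130.

-220 to -130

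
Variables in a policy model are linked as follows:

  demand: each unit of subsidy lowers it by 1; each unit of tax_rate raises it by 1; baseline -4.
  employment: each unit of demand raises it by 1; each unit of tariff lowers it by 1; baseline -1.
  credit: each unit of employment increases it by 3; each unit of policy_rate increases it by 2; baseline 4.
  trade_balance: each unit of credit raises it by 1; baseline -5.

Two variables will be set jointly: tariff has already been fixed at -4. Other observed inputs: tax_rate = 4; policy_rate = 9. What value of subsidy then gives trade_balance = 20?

With tariff held at -4:
Substituting into the demand equation gives demand = -subsidy.
So employment = -subsidy + 3.
So credit = -3*subsidy + 31.
Substituting into the trade_balance equation gives trade_balance = -3*subsidy + 26.
Solve -3*subsidy + 26 = 20: subsidy = (20 - 26) / -3 = 2.

subsidy = 2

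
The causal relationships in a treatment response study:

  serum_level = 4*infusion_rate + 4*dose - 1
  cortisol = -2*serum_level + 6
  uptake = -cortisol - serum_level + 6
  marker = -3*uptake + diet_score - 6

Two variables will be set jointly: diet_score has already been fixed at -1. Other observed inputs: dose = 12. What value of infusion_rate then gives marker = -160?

infusion_rate = 1

With diet_score held at -1:
Substituting into the serum_level equation gives serum_level = 4*infusion_rate + 47.
cortisol becomes -8*infusion_rate - 88.
Substituting into the uptake equation gives uptake = 4*infusion_rate + 47.
Substituting into the marker equation gives marker = -12*infusion_rate - 148.
Solve -12*infusion_rate - 148 = -160: infusion_rate = (-160 + 148) / -12 = 1.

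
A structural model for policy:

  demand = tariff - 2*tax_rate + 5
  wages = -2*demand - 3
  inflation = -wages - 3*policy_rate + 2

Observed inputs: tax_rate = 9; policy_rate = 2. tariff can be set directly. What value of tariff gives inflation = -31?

Substituting into the demand equation gives demand = tariff - 13.
Substituting into the wages equation gives wages = -2*tariff + 23.
So inflation = 2*tariff - 27.
Solve 2*tariff - 27 = -31: tariff = (-31 + 27) / 2 = -2.

tariff = -2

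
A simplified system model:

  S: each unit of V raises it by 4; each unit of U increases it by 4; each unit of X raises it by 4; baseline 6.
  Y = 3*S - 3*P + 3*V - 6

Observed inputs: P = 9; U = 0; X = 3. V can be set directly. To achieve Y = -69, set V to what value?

Substituting into the S equation gives S = 4*V + 18.
This gives Y = 15*V + 21.
Solve 15*V + 21 = -69: V = (-69 - 21) / 15 = -6.

V = -6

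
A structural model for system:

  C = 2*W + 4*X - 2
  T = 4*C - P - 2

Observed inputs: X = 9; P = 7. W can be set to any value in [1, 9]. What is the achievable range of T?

135 to 199

Substituting into the C equation gives C = 2*W + 34.
This gives T = 8*W + 127.
Linear in W, so extremes are at the endpoints: W = 1 gives T = 135; W = 9 gives T = 199.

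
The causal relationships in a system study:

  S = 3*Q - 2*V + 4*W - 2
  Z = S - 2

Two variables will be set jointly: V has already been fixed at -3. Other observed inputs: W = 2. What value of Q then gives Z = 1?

With V held at -3:
Substituting into the S equation gives S = 3*Q + 12.
This gives Z = 3*Q + 10.
Solve 3*Q + 10 = 1: Q = (1 - 10) / 3 = -3.

Q = -3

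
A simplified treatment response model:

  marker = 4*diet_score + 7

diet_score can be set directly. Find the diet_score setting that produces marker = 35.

Solve 4*diet_score + 7 = 35: diet_score = (35 - 7) / 4 = 7.

diet_score = 7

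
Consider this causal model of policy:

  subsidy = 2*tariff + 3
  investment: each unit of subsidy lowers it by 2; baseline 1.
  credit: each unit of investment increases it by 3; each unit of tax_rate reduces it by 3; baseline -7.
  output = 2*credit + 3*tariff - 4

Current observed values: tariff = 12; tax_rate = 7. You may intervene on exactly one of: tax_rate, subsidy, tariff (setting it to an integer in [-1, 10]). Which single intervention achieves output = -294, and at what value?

set tax_rate = -1

Intervening on tax_rate: with other inputs at their observed values, output = -6*tax_rate - 300. Solving for -294 gives tax_rate = -1, within [-1, 10].
Intervening on subsidy: output = -12*subsidy - 18. Reaching -294 requires subsidy = 23, outside [-1, 10].
Intervening on tariff: output = -21*tariff - 90. Reaching -294 requires tariff = 68/7, not an integer.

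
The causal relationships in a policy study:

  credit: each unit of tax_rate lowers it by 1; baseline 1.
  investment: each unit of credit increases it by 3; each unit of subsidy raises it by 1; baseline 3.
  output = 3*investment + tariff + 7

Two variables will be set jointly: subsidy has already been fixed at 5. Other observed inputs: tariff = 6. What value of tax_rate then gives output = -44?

tax_rate = 10

With subsidy held at 5:
Substituting into the investment equation gives investment = -3*tax_rate + 11.
This gives output = -9*tax_rate + 46.
Solve -9*tax_rate + 46 = -44: tax_rate = (-44 - 46) / -9 = 10.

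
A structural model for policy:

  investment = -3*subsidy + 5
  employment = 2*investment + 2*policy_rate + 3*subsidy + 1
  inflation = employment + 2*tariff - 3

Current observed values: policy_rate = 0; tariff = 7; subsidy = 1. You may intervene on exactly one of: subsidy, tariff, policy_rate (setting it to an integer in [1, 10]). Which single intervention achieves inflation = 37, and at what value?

Intervening on subsidy: inflation = -3*subsidy + 22. Reaching 37 requires subsidy = -5, outside [1, 10].
Intervening on tariff: inflation = 2*tariff + 5. Reaching 37 requires tariff = 16, outside [1, 10].
Intervening on policy_rate: with other inputs at their observed values, inflation = 2*policy_rate + 19. Solving for 37 gives policy_rate = 9, within [1, 10].

set policy_rate = 9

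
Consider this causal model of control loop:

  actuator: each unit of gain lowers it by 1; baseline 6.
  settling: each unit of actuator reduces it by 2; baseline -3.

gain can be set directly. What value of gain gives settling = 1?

gain = 8

Substituting into the settling equation gives settling = 2*gain - 15.
Solve 2*gain - 15 = 1: gain = (1 + 15) / 2 = 8.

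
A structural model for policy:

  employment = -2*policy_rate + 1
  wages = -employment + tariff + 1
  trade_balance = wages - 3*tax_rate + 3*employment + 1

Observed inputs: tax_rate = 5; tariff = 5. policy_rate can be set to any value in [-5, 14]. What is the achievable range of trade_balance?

-62 to 14

Substituting into the wages equation gives wages = 2*policy_rate + 5.
trade_balance becomes -4*policy_rate - 6.
Linear in policy_rate, so extremes are at the endpoints: policy_rate = -5 gives trade_balance = 14; policy_rate = 14 gives trade_balance = -62.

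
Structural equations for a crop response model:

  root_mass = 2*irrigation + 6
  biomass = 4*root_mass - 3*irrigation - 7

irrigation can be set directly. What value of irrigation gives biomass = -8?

Substituting into the biomass equation gives biomass = 5*irrigation + 17.
Solve 5*irrigation + 17 = -8: irrigation = (-8 - 17) / 5 = -5.

irrigation = -5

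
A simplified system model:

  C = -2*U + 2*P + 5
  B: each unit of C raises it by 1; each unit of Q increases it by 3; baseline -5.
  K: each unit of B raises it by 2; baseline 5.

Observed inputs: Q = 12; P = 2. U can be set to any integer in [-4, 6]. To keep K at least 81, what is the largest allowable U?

U = 1

Substituting into the C equation gives C = -2*U + 9.
So B = -2*U + 40.
K becomes -4*U + 85.
Require -4*U + 85 ≥ 81, so U ≤ 1.
The largest integer in [-4, 6] satisfying this is 1.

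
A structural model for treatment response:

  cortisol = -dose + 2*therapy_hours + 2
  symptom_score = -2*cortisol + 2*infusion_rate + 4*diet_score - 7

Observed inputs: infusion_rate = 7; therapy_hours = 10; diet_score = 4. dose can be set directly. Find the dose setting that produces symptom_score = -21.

Substituting into the cortisol equation gives cortisol = -dose + 22.
Substituting into the symptom_score equation gives symptom_score = 2*dose - 21.
Solve 2*dose - 21 = -21: dose = (-21 + 21) / 2 = 0.

dose = 0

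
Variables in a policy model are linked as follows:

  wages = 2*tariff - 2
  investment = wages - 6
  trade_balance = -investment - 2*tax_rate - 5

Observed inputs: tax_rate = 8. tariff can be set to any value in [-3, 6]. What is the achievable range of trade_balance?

-25 to -7

Substituting into the investment equation gives investment = 2*tariff - 8.
So trade_balance = -2*tariff - 13.
Linear in tariff, so extremes are at the endpoints: tariff = -3 gives trade_balance = -7; tariff = 6 gives trade_balance = -25.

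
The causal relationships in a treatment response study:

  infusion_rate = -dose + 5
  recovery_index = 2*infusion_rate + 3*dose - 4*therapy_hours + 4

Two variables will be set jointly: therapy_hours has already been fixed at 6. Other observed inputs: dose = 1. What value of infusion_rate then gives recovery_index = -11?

With therapy_hours held at 6:
Intervening on infusion_rate fixes its value directly, overriding its dependence on dose.
Substituting into the recovery_index equation gives recovery_index = 2*infusion_rate - 17.
Solve 2*infusion_rate - 17 = -11: infusion_rate = (-11 + 17) / 2 = 3.

infusion_rate = 3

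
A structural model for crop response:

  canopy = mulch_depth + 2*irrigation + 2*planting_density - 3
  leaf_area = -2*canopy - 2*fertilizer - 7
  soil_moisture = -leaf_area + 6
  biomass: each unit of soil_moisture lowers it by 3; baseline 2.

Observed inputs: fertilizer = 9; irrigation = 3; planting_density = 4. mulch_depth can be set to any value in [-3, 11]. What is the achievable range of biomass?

Substituting into the canopy equation gives canopy = mulch_depth + 11.
Substituting into the leaf_area equation gives leaf_area = -2*mulch_depth - 47.
soil_moisture becomes 2*mulch_depth + 53.
Substituting into the biomass equation gives biomass = -6*mulch_depth - 157.
Linear in mulch_depth, so extremes are at the endpoints: mulch_depth = -3 gives biomass = -139; mulch_depth = 11 gives biomass = -223.

-223 to -139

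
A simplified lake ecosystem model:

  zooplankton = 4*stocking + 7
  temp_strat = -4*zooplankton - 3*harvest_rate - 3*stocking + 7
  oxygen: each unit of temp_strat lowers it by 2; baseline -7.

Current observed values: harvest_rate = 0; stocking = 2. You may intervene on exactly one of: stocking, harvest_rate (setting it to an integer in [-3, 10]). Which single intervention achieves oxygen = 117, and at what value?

Intervening on stocking: oxygen = 38*stocking + 35. Reaching 117 requires stocking = 41/19, not an integer.
Intervening on harvest_rate: with other inputs at their observed values, oxygen = 6*harvest_rate + 111. Solving for 117 gives harvest_rate = 1, within [-3, 10].

set harvest_rate = 1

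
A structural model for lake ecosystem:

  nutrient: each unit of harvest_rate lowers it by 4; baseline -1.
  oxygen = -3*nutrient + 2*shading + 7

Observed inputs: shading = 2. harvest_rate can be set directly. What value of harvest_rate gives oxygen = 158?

Substituting into the oxygen equation gives oxygen = 12*harvest_rate + 14.
Solve 12*harvest_rate + 14 = 158: harvest_rate = (158 - 14) / 12 = 12.

harvest_rate = 12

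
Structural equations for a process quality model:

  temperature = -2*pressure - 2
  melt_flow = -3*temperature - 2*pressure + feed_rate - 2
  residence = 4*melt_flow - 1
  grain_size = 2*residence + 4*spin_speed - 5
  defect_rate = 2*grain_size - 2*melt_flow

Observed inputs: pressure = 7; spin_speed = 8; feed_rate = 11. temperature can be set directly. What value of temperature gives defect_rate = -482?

Intervening on temperature fixes its value directly, overriding its dependence on pressure.
Substituting into the melt_flow equation gives melt_flow = -3*temperature - 5.
Substituting into the residence equation gives residence = -12*temperature - 21.
grain_size becomes -24*temperature - 15.
Substituting into the defect_rate equation gives defect_rate = -42*temperature - 20.
Solve -42*temperature - 20 = -482: temperature = (-482 + 20) / -42 = 11.

temperature = 11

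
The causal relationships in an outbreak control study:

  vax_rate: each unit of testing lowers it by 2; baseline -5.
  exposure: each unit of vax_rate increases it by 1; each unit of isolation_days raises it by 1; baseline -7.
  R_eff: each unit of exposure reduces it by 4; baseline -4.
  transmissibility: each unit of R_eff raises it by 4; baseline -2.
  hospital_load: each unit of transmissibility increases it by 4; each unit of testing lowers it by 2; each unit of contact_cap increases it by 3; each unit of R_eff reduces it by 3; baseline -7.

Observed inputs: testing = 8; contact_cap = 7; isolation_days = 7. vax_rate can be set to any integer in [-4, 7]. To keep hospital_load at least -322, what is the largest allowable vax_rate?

Intervening on vax_rate fixes its value directly, overriding its dependence on testing.
Substituting into the exposure equation gives exposure = vax_rate.
Substituting into the R_eff equation gives R_eff = -4*vax_rate - 4.
So transmissibility = -16*vax_rate - 18.
This gives hospital_load = -52*vax_rate - 62.
Require -52*vax_rate - 62 ≥ -322, so vax_rate ≤ 5.
The largest integer in [-4, 7] satisfying this is 5.

vax_rate = 5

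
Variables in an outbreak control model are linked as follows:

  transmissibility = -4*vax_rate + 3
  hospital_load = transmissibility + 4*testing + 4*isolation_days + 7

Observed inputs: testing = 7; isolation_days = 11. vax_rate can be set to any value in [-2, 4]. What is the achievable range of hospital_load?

66 to 90

Substituting into the hospital_load equation gives hospital_load = -4*vax_rate + 82.
Linear in vax_rate, so extremes are at the endpoints: vax_rate = -2 gives hospital_load = 90; vax_rate = 4 gives hospital_load = 66.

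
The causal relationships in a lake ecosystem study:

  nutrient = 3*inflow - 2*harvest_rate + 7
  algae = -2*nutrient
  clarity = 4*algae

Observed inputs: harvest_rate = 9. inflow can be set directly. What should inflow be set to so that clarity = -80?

inflow = 7

Substituting into the nutrient equation gives nutrient = 3*inflow - 11.
Substituting into the algae equation gives algae = -6*inflow + 22.
clarity becomes -24*inflow + 88.
Solve -24*inflow + 88 = -80: inflow = (-80 - 88) / -24 = 7.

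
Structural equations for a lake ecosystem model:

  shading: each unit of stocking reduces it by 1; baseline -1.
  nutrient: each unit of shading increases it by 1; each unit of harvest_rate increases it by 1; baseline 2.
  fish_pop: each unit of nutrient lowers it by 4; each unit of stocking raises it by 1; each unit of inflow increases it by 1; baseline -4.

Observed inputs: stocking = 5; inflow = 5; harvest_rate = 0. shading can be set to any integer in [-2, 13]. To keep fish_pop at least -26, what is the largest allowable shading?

Intervening on shading fixes its value directly, overriding its dependence on stocking.
Substituting into the nutrient equation gives nutrient = shading + 2.
fish_pop becomes -4*shading - 2.
Require -4*shading - 2 ≥ -26, so shading ≤ 6.
The largest integer in [-2, 13] satisfying this is 6.

shading = 6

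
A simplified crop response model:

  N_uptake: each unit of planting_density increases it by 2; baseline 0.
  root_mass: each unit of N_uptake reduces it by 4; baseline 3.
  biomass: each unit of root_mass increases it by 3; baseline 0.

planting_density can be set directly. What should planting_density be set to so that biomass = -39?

Substituting into the root_mass equation gives root_mass = -8*planting_density + 3.
Substituting into the biomass equation gives biomass = -24*planting_density + 9.
Solve -24*planting_density + 9 = -39: planting_density = (-39 - 9) / -24 = 2.

planting_density = 2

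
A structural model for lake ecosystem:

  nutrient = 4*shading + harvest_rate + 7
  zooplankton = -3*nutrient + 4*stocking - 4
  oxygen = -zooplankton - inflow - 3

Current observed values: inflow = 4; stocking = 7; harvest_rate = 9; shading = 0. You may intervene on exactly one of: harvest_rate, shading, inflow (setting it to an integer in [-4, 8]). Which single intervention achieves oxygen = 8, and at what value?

Intervening on harvest_rate: with other inputs at their observed values, oxygen = 3*harvest_rate - 10. Solving for 8 gives harvest_rate = 6, within [-4, 8].
Intervening on shading: oxygen = 12*shading + 17. Reaching 8 requires shading = -3/4, not an integer.
Intervening on inflow: oxygen = -inflow + 21. Reaching 8 requires inflow = 13, outside [-4, 8].

set harvest_rate = 6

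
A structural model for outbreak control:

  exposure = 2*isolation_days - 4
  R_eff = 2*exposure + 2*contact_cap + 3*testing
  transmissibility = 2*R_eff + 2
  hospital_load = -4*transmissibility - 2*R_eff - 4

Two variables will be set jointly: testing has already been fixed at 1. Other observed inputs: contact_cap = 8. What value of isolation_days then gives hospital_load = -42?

With testing held at 1:
Substituting into the R_eff equation gives R_eff = 4*isolation_days + 11.
Substituting into the transmissibility equation gives transmissibility = 8*isolation_days + 24.
Substituting into the hospital_load equation gives hospital_load = -40*isolation_days - 122.
Solve -40*isolation_days - 122 = -42: isolation_days = (-42 + 122) / -40 = -2.

isolation_days = -2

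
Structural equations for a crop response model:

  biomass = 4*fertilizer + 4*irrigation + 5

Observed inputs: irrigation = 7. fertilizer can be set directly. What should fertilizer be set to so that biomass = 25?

Substituting into the biomass equation gives biomass = 4*fertilizer + 33.
Solve 4*fertilizer + 33 = 25: fertilizer = (25 - 33) / 4 = -2.

fertilizer = -2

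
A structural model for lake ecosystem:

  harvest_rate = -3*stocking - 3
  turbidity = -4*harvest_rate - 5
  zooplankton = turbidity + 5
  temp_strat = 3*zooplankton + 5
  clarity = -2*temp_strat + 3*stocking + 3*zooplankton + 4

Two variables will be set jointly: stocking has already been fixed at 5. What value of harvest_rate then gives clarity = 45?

With stocking held at 5:
Intervening on harvest_rate fixes its value directly, overriding its dependence on stocking.
Substituting into the zooplankton equation gives zooplankton = -4*harvest_rate.
Substituting into the temp_strat equation gives temp_strat = -12*harvest_rate + 5.
Substituting into the clarity equation gives clarity = 12*harvest_rate + 9.
Solve 12*harvest_rate + 9 = 45: harvest_rate = (45 - 9) / 12 = 3.

harvest_rate = 3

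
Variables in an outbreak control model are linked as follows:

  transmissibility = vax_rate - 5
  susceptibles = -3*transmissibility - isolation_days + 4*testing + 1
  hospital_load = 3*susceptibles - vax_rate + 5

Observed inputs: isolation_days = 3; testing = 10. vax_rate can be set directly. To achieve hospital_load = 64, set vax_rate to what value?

vax_rate = 10

Substituting into the susceptibles equation gives susceptibles = -3*vax_rate + 53.
So hospital_load = -10*vax_rate + 164.
Solve -10*vax_rate + 164 = 64: vax_rate = (64 - 164) / -10 = 10.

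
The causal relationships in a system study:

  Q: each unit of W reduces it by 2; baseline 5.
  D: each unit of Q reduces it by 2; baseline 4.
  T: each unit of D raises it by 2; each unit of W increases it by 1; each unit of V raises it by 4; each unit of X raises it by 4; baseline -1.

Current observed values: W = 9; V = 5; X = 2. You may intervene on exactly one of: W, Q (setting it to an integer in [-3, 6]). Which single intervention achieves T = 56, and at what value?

Intervening on W: T = 9*W + 15. Reaching 56 requires W = 41/9, not an integer.
Intervening on Q: with other inputs at their observed values, T = -4*Q + 44. Solving for 56 gives Q = -3, within [-3, 6].

set Q = -3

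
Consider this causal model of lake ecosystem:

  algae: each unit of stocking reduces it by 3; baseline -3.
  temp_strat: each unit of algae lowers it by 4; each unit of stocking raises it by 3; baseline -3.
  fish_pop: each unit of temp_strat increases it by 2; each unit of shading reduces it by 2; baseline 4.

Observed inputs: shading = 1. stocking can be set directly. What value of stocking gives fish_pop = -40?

stocking = -2

Substituting into the temp_strat equation gives temp_strat = 15*stocking + 9.
fish_pop becomes 30*stocking + 20.
Solve 30*stocking + 20 = -40: stocking = (-40 - 20) / 30 = -2.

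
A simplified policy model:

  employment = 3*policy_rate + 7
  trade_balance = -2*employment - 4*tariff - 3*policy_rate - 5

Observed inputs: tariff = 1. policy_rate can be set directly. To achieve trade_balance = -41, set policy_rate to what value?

policy_rate = 2

Substituting into the trade_balance equation gives trade_balance = -9*policy_rate - 23.
Solve -9*policy_rate - 23 = -41: policy_rate = (-41 + 23) / -9 = 2.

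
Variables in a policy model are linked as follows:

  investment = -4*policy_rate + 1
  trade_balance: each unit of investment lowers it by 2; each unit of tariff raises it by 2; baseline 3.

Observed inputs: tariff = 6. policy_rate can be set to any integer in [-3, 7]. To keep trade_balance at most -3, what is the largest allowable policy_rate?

Substituting into the trade_balance equation gives trade_balance = 8*policy_rate + 13.
Require 8*policy_rate + 13 ≤ -3, so policy_rate ≤ -2.
The largest integer in [-3, 7] satisfying this is -2.

policy_rate = -2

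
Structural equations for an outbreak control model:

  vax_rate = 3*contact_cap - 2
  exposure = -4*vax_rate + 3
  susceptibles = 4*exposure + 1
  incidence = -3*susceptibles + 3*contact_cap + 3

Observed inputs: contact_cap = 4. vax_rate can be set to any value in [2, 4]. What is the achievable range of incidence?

Intervening on vax_rate fixes its value directly, overriding its dependence on contact_cap.
Substituting into the susceptibles equation gives susceptibles = -16*vax_rate + 13.
incidence becomes 48*vax_rate - 24.
Linear in vax_rate, so extremes are at the endpoints: vax_rate = 2 gives incidence = 72; vax_rate = 4 gives incidence = 168.

72 to 168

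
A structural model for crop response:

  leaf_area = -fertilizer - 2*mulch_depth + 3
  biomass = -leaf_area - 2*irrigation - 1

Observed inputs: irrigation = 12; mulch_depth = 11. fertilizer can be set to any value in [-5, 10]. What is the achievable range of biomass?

Substituting into the leaf_area equation gives leaf_area = -fertilizer - 19.
Substituting into the biomass equation gives biomass = fertilizer - 6.
Linear in fertilizer, so extremes are at the endpoints: fertilizer = -5 gives biomass = -11; fertilizer = 10 gives biomass = 4.

-11 to 4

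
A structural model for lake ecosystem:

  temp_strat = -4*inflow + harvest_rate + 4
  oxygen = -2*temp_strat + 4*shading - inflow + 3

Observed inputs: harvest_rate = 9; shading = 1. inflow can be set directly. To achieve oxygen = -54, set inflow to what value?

inflow = -5

Substituting into the temp_strat equation gives temp_strat = -4*inflow + 13.
Substituting into the oxygen equation gives oxygen = 7*inflow - 19.
Solve 7*inflow - 19 = -54: inflow = (-54 + 19) / 7 = -5.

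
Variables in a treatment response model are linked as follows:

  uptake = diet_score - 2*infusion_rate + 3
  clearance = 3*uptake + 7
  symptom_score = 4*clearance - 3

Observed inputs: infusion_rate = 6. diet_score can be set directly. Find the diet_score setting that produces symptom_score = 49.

Substituting into the uptake equation gives uptake = diet_score - 9.
So clearance = 3*diet_score - 20.
This gives symptom_score = 12*diet_score - 83.
Solve 12*diet_score - 83 = 49: diet_score = (49 + 83) / 12 = 11.

diet_score = 11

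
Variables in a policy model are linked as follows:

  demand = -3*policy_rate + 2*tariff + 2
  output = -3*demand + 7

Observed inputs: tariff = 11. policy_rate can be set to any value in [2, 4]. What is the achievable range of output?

-47 to -29

Substituting into the demand equation gives demand = -3*policy_rate + 24.
Substituting into the output equation gives output = 9*policy_rate - 65.
Linear in policy_rate, so extremes are at the endpoints: policy_rate = 2 gives output = -47; policy_rate = 4 gives output = -29.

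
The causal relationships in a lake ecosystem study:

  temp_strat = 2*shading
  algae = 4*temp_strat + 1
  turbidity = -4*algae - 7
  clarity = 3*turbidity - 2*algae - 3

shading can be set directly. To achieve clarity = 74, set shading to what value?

Substituting into the algae equation gives algae = 8*shading + 1.
Substituting into the turbidity equation gives turbidity = -32*shading - 11.
Substituting into the clarity equation gives clarity = -112*shading - 38.
Solve -112*shading - 38 = 74: shading = (74 + 38) / -112 = -1.

shading = -1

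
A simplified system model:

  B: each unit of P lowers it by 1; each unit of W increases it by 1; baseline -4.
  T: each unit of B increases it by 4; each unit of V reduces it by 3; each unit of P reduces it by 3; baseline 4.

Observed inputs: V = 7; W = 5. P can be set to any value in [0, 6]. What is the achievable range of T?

-55 to -13

Substituting into the B equation gives B = -P + 1.
So T = -7*P - 13.
Linear in P, so extremes are at the endpoints: P = 0 gives T = -13; P = 6 gives T = -55.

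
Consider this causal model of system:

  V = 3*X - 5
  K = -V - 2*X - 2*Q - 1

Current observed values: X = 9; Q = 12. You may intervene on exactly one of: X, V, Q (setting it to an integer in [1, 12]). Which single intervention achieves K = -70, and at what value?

set X = 10

Intervening on X: with other inputs at their observed values, K = -5*X - 20. Solving for -70 gives X = 10, within [1, 12].
Intervening on V: K = -V - 43. Reaching -70 requires V = 27, outside [1, 12].
Intervening on Q: K = -2*Q - 41. Reaching -70 requires Q = 29/2, not an integer.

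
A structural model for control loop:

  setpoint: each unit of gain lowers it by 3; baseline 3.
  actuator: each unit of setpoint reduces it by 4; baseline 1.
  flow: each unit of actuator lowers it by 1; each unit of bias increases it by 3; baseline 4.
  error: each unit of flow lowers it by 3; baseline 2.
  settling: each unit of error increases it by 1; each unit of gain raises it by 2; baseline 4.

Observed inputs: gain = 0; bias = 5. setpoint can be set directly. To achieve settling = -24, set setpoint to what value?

setpoint = -2

Intervening on setpoint fixes its value directly, overriding its dependence on gain.
Substituting into the flow equation gives flow = 4*setpoint + 18.
Substituting into the error equation gives error = -12*setpoint - 52.
Substituting into the settling equation gives settling = -12*setpoint - 48.
Solve -12*setpoint - 48 = -24: setpoint = (-24 + 48) / -12 = -2.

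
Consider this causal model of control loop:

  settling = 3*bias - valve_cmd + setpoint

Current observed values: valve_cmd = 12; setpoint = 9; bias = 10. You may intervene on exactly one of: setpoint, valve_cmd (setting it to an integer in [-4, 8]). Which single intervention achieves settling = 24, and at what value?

set setpoint = 6

Intervening on setpoint: with other inputs at their observed values, settling = setpoint + 18. Solving for 24 gives setpoint = 6, within [-4, 8].
Intervening on valve_cmd: settling = -valve_cmd + 39. Reaching 24 requires valve_cmd = 15, outside [-4, 8].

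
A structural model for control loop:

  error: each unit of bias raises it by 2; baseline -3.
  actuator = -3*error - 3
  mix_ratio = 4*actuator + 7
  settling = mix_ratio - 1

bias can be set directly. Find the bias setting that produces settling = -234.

bias = 11

Substituting into the actuator equation gives actuator = -6*bias + 6.
This gives mix_ratio = -24*bias + 31.
So settling = -24*bias + 30.
Solve -24*bias + 30 = -234: bias = (-234 - 30) / -24 = 11.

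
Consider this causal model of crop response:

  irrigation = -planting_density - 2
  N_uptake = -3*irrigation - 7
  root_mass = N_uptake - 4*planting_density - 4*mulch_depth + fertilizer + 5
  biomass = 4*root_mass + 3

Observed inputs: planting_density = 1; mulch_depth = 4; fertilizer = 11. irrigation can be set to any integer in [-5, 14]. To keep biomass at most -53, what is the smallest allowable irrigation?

irrigation = 1

Intervening on irrigation fixes its value directly, overriding its dependence on planting_density.
Substituting into the root_mass equation gives root_mass = -3*irrigation - 11.
This gives biomass = -12*irrigation - 41.
Require -12*irrigation - 41 ≤ -53, so irrigation ≥ 1.
The smallest integer in [-5, 14] satisfying this is 1.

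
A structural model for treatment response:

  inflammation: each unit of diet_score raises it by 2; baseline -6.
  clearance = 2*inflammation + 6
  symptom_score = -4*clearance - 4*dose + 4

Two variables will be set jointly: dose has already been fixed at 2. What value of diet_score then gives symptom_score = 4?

diet_score = 1

With dose held at 2:
Substituting into the clearance equation gives clearance = 4*diet_score - 6.
Substituting into the symptom_score equation gives symptom_score = -16*diet_score + 20.
Solve -16*diet_score + 20 = 4: diet_score = (4 - 20) / -16 = 1.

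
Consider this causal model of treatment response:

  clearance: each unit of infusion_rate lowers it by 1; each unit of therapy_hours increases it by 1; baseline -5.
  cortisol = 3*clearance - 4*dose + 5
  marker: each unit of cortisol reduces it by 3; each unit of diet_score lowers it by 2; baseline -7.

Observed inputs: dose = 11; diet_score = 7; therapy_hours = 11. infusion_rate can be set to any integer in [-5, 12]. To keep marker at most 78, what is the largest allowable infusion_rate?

infusion_rate = 4

Substituting into the clearance equation gives clearance = -infusion_rate + 6.
Substituting into the cortisol equation gives cortisol = -3*infusion_rate - 21.
So marker = 9*infusion_rate + 42.
Require 9*infusion_rate + 42 ≤ 78, so infusion_rate ≤ 4.
The largest integer in [-5, 12] satisfying this is 4.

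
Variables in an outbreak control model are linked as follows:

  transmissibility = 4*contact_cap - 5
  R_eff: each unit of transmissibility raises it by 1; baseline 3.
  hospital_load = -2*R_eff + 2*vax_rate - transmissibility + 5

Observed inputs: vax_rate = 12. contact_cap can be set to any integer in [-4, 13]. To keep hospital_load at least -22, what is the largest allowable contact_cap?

Substituting into the R_eff equation gives R_eff = 4*contact_cap - 2.
Substituting into the hospital_load equation gives hospital_load = -12*contact_cap + 38.
Require -12*contact_cap + 38 ≥ -22, so contact_cap ≤ 5.
The largest integer in [-4, 13] satisfying this is 5.

contact_cap = 5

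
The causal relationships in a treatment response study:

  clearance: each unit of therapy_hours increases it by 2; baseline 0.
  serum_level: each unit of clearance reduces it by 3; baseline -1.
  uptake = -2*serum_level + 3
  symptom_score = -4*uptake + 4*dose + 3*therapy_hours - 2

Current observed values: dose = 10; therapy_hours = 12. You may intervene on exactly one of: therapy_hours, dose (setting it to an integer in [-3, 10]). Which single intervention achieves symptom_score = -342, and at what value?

Intervening on therapy_hours: with other inputs at their observed values, symptom_score = -45*therapy_hours + 18. Solving for -342 gives therapy_hours = 8, within [-3, 10].
Intervening on dose: symptom_score = 4*dose - 562. Reaching -342 requires dose = 55, outside [-3, 10].

set therapy_hours = 8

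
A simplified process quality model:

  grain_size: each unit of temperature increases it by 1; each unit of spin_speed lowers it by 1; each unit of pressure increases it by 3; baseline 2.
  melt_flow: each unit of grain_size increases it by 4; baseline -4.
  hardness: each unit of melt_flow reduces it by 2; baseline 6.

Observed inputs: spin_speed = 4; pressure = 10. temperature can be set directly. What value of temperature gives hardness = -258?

temperature = 6

Substituting into the grain_size equation gives grain_size = temperature + 28.
This gives melt_flow = 4*temperature + 108.
Substituting into the hardness equation gives hardness = -8*temperature - 210.
Solve -8*temperature - 210 = -258: temperature = (-258 + 210) / -8 = 6.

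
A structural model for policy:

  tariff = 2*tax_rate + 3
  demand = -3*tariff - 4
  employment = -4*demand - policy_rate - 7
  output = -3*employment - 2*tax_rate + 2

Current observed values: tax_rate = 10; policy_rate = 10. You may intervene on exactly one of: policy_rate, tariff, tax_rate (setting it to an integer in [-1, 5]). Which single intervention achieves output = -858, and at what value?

set policy_rate = 5

Intervening on policy_rate: with other inputs at their observed values, output = 3*policy_rate - 873. Solving for -858 gives policy_rate = 5, within [-1, 5].
Intervening on tariff: output = -36*tariff - 15. Reaching -858 requires tariff = 281/12, not an integer.
Intervening on tax_rate: output = -74*tax_rate - 103. Reaching -858 requires tax_rate = 755/74, not an integer.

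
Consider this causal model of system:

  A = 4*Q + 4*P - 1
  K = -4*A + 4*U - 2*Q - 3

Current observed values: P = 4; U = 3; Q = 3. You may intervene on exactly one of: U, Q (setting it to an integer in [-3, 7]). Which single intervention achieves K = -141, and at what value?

set Q = 5

Intervening on U: K = 4*U - 117. Reaching -141 requires U = -6, outside [-3, 7].
Intervening on Q: with other inputs at their observed values, K = -18*Q - 51. Solving for -141 gives Q = 5, within [-3, 7].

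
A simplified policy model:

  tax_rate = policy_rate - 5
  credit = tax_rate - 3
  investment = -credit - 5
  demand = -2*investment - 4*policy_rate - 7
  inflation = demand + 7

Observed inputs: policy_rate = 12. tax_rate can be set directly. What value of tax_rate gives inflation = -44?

tax_rate = 0

Intervening on tax_rate fixes its value directly, overriding its dependence on policy_rate.
Substituting into the investment equation gives investment = -tax_rate - 2.
demand becomes 2*tax_rate - 51.
Substituting into the inflation equation gives inflation = 2*tax_rate - 44.
Solve 2*tax_rate - 44 = -44: tax_rate = (-44 + 44) / 2 = 0.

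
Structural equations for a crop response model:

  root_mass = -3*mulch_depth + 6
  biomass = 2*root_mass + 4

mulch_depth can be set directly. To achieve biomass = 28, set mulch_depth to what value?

Substituting into the biomass equation gives biomass = -6*mulch_depth + 16.
Solve -6*mulch_depth + 16 = 28: mulch_depth = (28 - 16) / -6 = -2.

mulch_depth = -2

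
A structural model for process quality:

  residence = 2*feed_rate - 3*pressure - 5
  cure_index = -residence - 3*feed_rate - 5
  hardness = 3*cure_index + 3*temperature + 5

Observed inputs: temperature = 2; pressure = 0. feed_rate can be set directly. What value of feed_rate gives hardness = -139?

feed_rate = 10

Substituting into the residence equation gives residence = 2*feed_rate - 5.
Substituting into the cure_index equation gives cure_index = -5*feed_rate.
Substituting into the hardness equation gives hardness = -15*feed_rate + 11.
Solve -15*feed_rate + 11 = -139: feed_rate = (-139 - 11) / -15 = 10.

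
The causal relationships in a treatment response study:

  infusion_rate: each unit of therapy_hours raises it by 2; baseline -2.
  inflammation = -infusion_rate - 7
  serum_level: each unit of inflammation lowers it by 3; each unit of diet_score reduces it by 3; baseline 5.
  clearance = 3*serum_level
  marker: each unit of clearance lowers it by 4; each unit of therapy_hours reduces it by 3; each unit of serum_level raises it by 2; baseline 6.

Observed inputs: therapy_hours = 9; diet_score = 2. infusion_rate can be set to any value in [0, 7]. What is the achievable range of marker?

Intervening on infusion_rate fixes its value directly, overriding its dependence on therapy_hours.
Substituting into the serum_level equation gives serum_level = 3*infusion_rate + 20.
This gives clearance = 9*infusion_rate + 60.
Substituting into the marker equation gives marker = -30*infusion_rate - 221.
Linear in infusion_rate, so extremes are at the endpoints: infusion_rate = 0 gives marker = -221; infusion_rate = 7 gives marker = -431.

-431 to -221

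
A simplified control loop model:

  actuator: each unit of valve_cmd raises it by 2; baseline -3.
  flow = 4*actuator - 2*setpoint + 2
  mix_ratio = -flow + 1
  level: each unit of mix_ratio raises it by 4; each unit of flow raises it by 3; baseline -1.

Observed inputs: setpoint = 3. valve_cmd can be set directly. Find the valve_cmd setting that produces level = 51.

valve_cmd = -4

Substituting into the flow equation gives flow = 8*valve_cmd - 16.
Substituting into the mix_ratio equation gives mix_ratio = -8*valve_cmd + 17.
So level = -8*valve_cmd + 19.
Solve -8*valve_cmd + 19 = 51: valve_cmd = (51 - 19) / -8 = -4.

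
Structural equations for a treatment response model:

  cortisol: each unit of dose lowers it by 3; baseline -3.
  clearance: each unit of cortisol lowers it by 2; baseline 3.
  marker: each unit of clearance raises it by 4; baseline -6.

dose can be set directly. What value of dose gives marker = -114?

dose = -6

Substituting into the clearance equation gives clearance = 6*dose + 9.
Substituting into the marker equation gives marker = 24*dose + 30.
Solve 24*dose + 30 = -114: dose = (-114 - 30) / 24 = -6.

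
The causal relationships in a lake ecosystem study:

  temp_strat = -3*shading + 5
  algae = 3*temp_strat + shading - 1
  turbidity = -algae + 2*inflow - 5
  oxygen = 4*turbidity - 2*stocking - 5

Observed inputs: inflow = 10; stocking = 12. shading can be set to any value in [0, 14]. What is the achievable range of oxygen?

Substituting into the algae equation gives algae = -8*shading + 14.
Substituting into the turbidity equation gives turbidity = 8*shading + 1.
So oxygen = 32*shading - 25.
Linear in shading, so extremes are at the endpoints: shading = 0 gives oxygen = -25; shading = 14 gives oxygen = 423.

-25 to 423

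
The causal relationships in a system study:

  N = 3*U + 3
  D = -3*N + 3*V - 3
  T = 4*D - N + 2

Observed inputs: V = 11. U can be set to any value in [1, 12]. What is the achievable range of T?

Substituting into the D equation gives D = -9*U + 21.
So T = -39*U + 83.
Linear in U, so extremes are at the endpoints: U = 1 gives T = 44; U = 12 gives T = -385.

-385 to 44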